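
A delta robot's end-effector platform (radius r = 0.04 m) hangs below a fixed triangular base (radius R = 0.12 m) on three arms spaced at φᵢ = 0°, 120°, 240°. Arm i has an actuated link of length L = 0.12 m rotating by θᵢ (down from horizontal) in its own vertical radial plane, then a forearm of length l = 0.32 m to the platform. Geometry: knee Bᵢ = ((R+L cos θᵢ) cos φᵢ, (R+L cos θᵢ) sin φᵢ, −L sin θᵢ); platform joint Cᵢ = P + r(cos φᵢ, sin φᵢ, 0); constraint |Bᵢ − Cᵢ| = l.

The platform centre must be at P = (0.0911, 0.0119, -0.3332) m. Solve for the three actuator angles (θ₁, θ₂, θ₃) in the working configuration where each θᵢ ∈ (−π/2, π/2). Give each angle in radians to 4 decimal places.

rotate P by −φ1: (0.0911, 0.0119, -0.3332)
  A=-0.0111, B=-0.3332, C=(l²−L²−A²−y'²−z²)/(2L)=-0.0970
  γ=atan2(-0.3332,-0.0111)=-1.6041;  ψ=arccos(-0.2910)=1.8661;  θ1=γ+ψ≈0.2620
rotate P by −φ2: (-0.0352, -0.0848, -0.3332)
  A=0.1152, B=-0.3332, C=(l²−L²−A²−y'²−z²)/(2L)=-0.1813
  θ2 = atan2(B,A) + arccos(C/0.3526) = 0.8730
rotate P by −φ3: (-0.0559, 0.0729, -0.3332)
  e−x'=0.1359;  (l²−L²−(e−x')²−y'²−z²)/2L = -0.1950
  √(A²+B²)=0.3598;  θ3 = -1.1836+2.1435 ≈ 0.9599

θ₁ = 0.2620, θ₂ = 0.8730, θ₃ = 0.9599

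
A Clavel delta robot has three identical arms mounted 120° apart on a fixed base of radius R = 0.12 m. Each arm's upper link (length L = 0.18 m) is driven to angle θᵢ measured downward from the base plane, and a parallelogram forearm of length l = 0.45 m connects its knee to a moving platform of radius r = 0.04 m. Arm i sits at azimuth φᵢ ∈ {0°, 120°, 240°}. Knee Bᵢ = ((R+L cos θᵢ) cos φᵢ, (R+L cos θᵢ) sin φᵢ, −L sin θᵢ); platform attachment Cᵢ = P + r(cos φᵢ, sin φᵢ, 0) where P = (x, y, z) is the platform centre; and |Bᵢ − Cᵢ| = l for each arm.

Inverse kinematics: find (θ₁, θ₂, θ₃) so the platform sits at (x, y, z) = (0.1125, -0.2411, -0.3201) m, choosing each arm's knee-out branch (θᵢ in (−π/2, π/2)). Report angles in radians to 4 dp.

arm 1 (φ=0.0°): x'=0.1125, y'=-0.2411
  e−x'=-0.0325;  (l²−L²−(e−x')²−y'²−z²)/2L = 0.0235
  √(A²+B²)=0.3217;  θ1 = -1.6720+1.4978 ≈ -0.1742
arm 2 (φ=120.0°): x'=-0.2650, y'=0.0231
  A cos θ + B sin θ = C:  0.3450·cos θ + -0.3201·sin θ = -0.1443
  θ2 = atan2(B,A) + arccos(C/0.4707) = 1.1346
φ3=240.0° → target in arm frame (0.1525, 0.2180)
  A=-0.0725, B=-0.3201, C=(l²−L²−A²−y'²−z²)/(2L)=0.0413
  √(A²+B²)=0.3282;  θ3 = -1.7937+1.4447 ≈ -0.3490

θ₁ = -0.1742, θ₂ = 1.1346, θ₃ = -0.3490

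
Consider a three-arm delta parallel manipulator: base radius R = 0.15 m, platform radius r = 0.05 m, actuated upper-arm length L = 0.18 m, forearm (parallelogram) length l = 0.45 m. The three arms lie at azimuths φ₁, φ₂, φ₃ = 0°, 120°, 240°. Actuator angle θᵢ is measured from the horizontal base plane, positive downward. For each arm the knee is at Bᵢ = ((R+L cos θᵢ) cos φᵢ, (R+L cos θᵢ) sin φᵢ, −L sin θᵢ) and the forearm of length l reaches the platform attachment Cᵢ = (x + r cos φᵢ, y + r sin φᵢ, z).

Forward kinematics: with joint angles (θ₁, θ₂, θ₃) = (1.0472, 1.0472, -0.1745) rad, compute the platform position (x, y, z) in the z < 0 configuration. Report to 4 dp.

(-0.1164, -0.2016, -0.4166)

φ1=0.0°: virtual centre (0.1900, 0.0000, -0.1559), radius l
S2 = (0.1900·cos120.0°, 0.1900·sin120.0°, -0.1559) = (-0.0950, 0.1645, -0.1559)
S3 = (0.2773·cos240.0°, 0.2773·sin240.0°, 0.0313) = (-0.1386, -0.2401, 0.0313)
|S₂|²−|S₁|² = 0.0000;  |S₃|²−|S₁|² = 0.0175
[-0.5700 0.3291 0.0000]·P = 0.0000;  [-0.6573 -0.4802 0.3743]·P = 0.0175
det = 0.4900;  x = -0.0117+0.2513z,  y = -0.0203+0.4353z
sphere 1 gives Az²+Bz+C=0 with A=1.2527, B=0.1927, C=-0.1371;  B²−4AC=0.7241;  roots -0.4166, 0.2627;  negative root z = -0.4166
x = -0.1164, y = -0.2016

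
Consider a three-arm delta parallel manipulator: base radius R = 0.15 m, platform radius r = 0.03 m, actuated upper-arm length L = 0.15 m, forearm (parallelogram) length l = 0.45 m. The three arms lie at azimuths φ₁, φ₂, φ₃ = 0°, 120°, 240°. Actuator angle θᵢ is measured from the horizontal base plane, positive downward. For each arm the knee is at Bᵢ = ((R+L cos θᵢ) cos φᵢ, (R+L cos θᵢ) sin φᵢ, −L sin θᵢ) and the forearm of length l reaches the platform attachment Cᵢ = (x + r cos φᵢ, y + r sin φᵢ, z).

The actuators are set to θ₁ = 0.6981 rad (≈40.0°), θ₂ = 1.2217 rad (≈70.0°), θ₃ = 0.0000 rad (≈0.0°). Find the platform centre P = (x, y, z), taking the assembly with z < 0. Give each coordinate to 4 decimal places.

(-0.0039, -0.1884, -0.4281)

arm 1 at φ=0.0°: (R−r)+L cos θ1 = 0.2349;  S1 = (0.2349, 0.0000, -0.0964)
S2 = (0.1713·cos120.0°, 0.1713·sin120.0°, -0.1410) = (-0.0857, 0.1484, -0.1410)
φ3=240.0°: virtual centre (-0.1350, -0.2338, 0.0000), radius l
eliminate P² terms by subtracting sphere 1 from 2 and 3
[-0.6411 0.2967 -0.0891]·P = -0.0153;  [-0.7398 -0.4677 0.1928]·P = 0.0084
det = 0.5193;  x = 0.0089+0.0300z,  y = -0.0321+0.3649z
sphere 1 gives Az²+Bz+C=0 with A=1.1341, B=0.1558, C=-0.1411;  B²−4AC=0.6644;  roots -0.4281, 0.2907;  negative root z = -0.4281
x = -0.0039, y = -0.1884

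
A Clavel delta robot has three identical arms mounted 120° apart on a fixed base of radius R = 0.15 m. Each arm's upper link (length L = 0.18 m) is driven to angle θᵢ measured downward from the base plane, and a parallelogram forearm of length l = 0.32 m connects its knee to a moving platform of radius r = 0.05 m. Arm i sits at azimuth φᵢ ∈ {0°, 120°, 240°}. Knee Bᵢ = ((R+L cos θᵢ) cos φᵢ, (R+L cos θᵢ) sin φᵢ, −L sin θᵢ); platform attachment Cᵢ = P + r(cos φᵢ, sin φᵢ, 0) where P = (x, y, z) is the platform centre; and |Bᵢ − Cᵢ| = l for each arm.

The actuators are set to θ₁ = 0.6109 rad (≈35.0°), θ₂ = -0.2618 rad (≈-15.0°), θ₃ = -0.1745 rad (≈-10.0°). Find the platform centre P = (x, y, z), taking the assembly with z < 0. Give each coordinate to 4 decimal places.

O1 = (0.2474·cos0.0°, 0.2474·sin0.0°, -0.1032) = (0.2474, 0.0000, -0.1032)
arm 2 at φ=120.0°: e+L cos θ2 = 0.2739;  O2 = (-0.1369, 0.2372, 0.0466)
O3 = (0.2773·cos240.0°, 0.2773·sin240.0°, 0.0313) = (-0.1386, -0.2401, 0.0313)
|O₂|²−|O₁|² = 0.0053;  |O₃|²−|O₁|² = 0.0060
linear system: -0.7688x+0.4744y = 0.0053−0.2997z; -0.7722x+-0.4802y = 0.0060−0.2690z
Cramer: x(z) = -0.0073+0.3692z;  y(z) = -0.0007-0.0334z
quadratic in z: (1.1374)z²+(0.0185)z+(-0.0268)=0, √Δ=0.3500 → z ∈ {-0.1620, 0.1457}; z = -0.1620 (taking z<0)
x = -0.0671, y = 0.0047

(-0.0671, 0.0047, -0.1620)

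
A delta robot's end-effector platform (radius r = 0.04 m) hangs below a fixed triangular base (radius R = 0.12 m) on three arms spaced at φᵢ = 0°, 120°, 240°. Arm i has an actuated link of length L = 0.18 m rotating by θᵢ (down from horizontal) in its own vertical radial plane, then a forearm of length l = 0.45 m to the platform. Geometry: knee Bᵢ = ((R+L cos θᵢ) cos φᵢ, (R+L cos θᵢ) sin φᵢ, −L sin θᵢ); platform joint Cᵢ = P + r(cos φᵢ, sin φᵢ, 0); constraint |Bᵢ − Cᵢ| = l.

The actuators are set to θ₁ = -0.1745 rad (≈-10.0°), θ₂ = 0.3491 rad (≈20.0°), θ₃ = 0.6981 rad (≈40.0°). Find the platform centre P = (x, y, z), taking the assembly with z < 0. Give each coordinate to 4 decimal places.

S1 = (0.2573·cos0.0°, 0.2573·sin0.0°, 0.0313) = (0.2573, 0.0000, 0.0313)
arm 2 at φ=120.0°: ρ2 = 0.2491;  S2 = (-0.1246, 0.2158, -0.0616)
S3 = (0.2179·cos240.0°, 0.2179·sin240.0°, -0.1157) = (-0.1089, -0.1887, -0.1157)
subtract pairs → two planes through P
linear system: -0.7637x+0.4315y = -0.0013−-0.1856z; -0.7324x+-0.3774y = -0.0063−-0.2939z
Cramer: x(z) = 0.0053-0.3258z;  y(z) = 0.0064-0.1464z
quadratic in z: (1.1276)z²+(0.0998)z+(-0.1380)=0, √Δ=0.7952 → z ∈ {-0.3969, 0.3084}; z = -0.3969 (taking z<0)
x = 0.1346, y = 0.0645

(0.1346, 0.0645, -0.3969)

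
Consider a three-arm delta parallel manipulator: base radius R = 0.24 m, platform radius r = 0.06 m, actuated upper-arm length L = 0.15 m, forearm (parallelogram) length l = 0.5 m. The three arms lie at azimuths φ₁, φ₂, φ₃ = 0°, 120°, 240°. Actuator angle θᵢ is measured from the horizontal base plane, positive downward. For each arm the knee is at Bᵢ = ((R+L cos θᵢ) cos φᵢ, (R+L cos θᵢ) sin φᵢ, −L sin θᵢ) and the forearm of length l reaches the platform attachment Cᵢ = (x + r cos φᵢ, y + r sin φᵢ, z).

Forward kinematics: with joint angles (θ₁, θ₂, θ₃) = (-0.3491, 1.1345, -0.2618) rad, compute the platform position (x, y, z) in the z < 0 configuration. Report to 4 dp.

(0.1065, -0.1691, -0.3675)

centre 1 = (0.3210·cos0.0°, 0.3210·sin0.0°, 0.0513) = (0.3210, 0.0000, 0.0513)
arm 2 at φ=120.0°: e+L cos θ2 = 0.2434;  centre 2 = (-0.1217, 0.2108, -0.1359)
φ3=240.0°: virtual centre (-0.1624, -0.2814, 0.0388), radius l
subtract pairs → two planes through P
linear system: -0.8853x+0.4216y = -0.0279−-0.3745z; -0.9668x+-0.5627y = 0.0014−-0.0250z
det = 0.9057;  x = 0.0167+-0.2443z,  y = -0.0312+0.3754z
sphere 1 gives Az²+Bz+C=0 with A=1.2006, B=0.0226, C=-0.1538;  B²−4AC=0.7392;  roots -0.3675, 0.3486;  negative root z = -0.3675
x = 0.1065, y = -0.1691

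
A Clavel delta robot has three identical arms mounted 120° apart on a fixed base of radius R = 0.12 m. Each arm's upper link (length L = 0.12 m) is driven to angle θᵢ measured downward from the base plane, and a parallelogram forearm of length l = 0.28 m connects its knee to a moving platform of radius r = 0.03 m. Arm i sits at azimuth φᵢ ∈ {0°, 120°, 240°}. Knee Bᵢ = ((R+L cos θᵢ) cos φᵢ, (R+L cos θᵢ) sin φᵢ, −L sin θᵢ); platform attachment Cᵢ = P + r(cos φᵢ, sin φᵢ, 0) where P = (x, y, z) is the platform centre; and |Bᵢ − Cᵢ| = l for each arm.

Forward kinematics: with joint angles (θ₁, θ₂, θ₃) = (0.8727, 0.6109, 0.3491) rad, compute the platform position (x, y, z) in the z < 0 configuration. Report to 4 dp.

arm 1 at φ=0.0°: ρ1 = 0.1671;  S1 = (0.1671, 0.0000, -0.0919)
S2 = (0.1883·cos120.0°, 0.1883·sin120.0°, -0.0688) = (-0.0941, 0.1631, -0.0688)
arm 3 at φ=240.0°: ρ3 = 0.2028;  S3 = (-0.1014, -0.1756, -0.0410)
eliminate P² terms by subtracting sphere 1 from 2 and 3
plane₁₂: -0.5226x+0.3261y+0.0462z = 0.0038
det = 0.3587;  x = -0.0096+0.1378z,  y = -0.0036+0.0791z
quadratic in z: (1.0252)z²+(0.1346)z+(-0.0387)=0, √Δ=0.4206 → z ∈ {-0.2708, 0.1395}; z = -0.2708 (taking z<0)
x = -0.0469, y = -0.0251

(-0.0469, -0.0251, -0.2708)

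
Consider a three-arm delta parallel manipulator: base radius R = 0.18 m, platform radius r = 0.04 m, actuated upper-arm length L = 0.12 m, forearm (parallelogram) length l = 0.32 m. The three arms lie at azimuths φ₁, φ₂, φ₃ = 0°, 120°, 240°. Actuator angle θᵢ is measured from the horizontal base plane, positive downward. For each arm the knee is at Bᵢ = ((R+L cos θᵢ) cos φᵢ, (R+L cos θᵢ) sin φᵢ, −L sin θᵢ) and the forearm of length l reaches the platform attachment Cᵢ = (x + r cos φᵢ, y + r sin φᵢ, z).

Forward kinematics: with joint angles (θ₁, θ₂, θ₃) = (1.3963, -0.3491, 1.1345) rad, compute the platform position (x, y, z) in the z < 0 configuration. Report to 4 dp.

S1 = (0.1608·cos0.0°, 0.1608·sin0.0°, -0.1182) = (0.1608, 0.0000, -0.1182)
φ2=120.0°: virtual centre (-0.1264, 0.2189, 0.0410), radius l
φ3=240.0°: virtual centre (-0.0954, -0.1652, -0.1088), radius l
subtract pairs → two planes through P
linear system: -0.5744x+0.4378y = 0.0257−0.3184z; -0.5124x+-0.3303y = 0.0084−0.0188z
det = 0.4141;  x = -0.0294+0.2740z,  y = 0.0202+-0.3679z
quadratic in z: (1.2104)z²+(0.1172)z+(-0.0518)=0, √Δ=0.5145 → z ∈ {-0.2610, 0.1641}; z = -0.2610 (taking z<0)
x = -0.1009, y = 0.1163

(-0.1009, 0.1163, -0.2610)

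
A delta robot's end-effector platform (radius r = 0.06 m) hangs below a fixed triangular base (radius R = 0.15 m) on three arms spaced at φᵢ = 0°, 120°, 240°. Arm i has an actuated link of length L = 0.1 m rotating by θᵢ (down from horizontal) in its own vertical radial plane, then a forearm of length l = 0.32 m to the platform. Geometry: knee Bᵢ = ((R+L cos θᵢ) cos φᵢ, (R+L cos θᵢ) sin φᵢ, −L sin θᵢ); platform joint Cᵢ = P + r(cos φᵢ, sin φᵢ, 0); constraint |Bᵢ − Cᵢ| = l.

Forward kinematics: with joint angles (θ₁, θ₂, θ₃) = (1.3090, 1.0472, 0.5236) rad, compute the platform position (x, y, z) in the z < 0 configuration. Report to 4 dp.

O1 = (0.1159·cos0.0°, 0.1159·sin0.0°, -0.0966) = (0.1159, 0.0000, -0.0966)
arm 2 at φ=120.0°: e+L cos θ2 = 0.1400;  O2 = (-0.0700, 0.1212, -0.0866)
arm 3 at φ=240.0°: e+L cos θ3 = 0.1766;  O3 = (-0.0883, -0.1529, -0.0500)
|O₂|²−|O₁|² = 0.0043;  |O₃|²−|O₁|² = 0.0109
linear system: -0.3718x+0.2425y = 0.0043−0.0200z; -0.4084x+-0.3059y = 0.0109−0.0932z
Cramer: x(z) = -0.0187+0.1349z;  y(z) = -0.0108+0.1245z
sphere 1 gives Az²+Bz+C=0 with A=1.0337, B=0.1542, C=-0.0748;  B²−4AC=0.3332;  roots -0.3538, 0.2046;  negative root z = -0.3538
x = -0.0664, y = -0.0548

(-0.0664, -0.0548, -0.3538)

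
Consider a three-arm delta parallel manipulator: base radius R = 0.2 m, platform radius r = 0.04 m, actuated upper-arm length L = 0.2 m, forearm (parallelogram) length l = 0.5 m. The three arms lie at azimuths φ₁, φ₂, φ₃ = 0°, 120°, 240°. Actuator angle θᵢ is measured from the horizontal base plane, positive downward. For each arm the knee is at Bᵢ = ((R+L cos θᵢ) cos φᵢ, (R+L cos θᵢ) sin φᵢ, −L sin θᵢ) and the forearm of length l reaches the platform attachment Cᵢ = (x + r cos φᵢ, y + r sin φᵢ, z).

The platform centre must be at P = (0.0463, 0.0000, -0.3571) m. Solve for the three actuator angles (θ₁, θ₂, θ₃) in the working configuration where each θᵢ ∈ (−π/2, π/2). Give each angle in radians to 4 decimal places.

θ₁ = -0.1742, θ₂ = 0.1746, θ₃ = 0.1746

rotate P by −φ1: (0.0463, 0.0000, -0.3571)
  e−x'=0.1137;  (l²−L²−(e−x')²−y'²−z²)/2L = 0.1739
  θ1 = atan2(B,A) + arccos(C/0.3748) = -0.1742
φ2=120.0° → target in arm frame (-0.0231, -0.0401)
  A=0.1831, B=-0.3571, C=(l²−L²−A²−y'²−z²)/(2L)=0.1183
  √(A²+B²)=0.4013;  θ2 = -1.0969+1.2715 ≈ 0.1746
φ3=240.0° → target in arm frame (-0.0232, 0.0401)
  A=0.1832, B=-0.3571, C=(l²−L²−A²−y'²−z²)/(2L)=0.1183
  γ=atan2(-0.3571,0.1832)=-1.0969;  ψ=arccos(0.2948)=1.2715;  θ3=γ+ψ≈0.1746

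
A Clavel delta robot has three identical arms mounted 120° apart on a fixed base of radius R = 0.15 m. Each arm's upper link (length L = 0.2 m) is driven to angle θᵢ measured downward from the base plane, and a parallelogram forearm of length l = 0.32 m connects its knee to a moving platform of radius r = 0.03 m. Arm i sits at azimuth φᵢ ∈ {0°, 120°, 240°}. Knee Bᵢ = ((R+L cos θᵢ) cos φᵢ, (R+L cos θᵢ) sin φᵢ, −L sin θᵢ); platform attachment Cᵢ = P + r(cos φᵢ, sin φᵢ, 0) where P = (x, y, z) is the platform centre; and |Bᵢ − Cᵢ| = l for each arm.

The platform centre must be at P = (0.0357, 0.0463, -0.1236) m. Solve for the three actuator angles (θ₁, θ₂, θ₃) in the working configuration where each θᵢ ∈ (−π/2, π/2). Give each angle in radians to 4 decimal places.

arm 1 (φ=0.0°): x'=0.0357, y'=0.0463
  A cos θ + B sin θ = C:  0.0843·cos θ + -0.1236·sin θ = 0.0947
  γ=atan2(-0.1236,0.0843)=-0.9722;  ψ=arccos(0.6329)=0.8856;  θ1=γ+ψ≈-0.0867
φ2=120.0° → target in arm frame (0.0222, -0.0541)
  A=0.0978, B=-0.1236, C=(l²−L²−A²−y'²−z²)/(2L)=0.0866
  √(A²+B²)=0.1576;  θ2 = -0.9016+0.9889 ≈ 0.0873
rotate P by −φ3: (-0.0579, 0.0078, -0.1236)
  e−x'=0.1779;  (l²−L²−(e−x')²−y'²−z²)/2L = 0.0385
  γ=atan2(-0.1236,0.1779)=-0.6071;  ψ=arccos(0.1777)=1.3922;  θ3=γ+ψ≈0.7851

θ₁ = -0.0867, θ₂ = 0.0873, θ₃ = 0.7851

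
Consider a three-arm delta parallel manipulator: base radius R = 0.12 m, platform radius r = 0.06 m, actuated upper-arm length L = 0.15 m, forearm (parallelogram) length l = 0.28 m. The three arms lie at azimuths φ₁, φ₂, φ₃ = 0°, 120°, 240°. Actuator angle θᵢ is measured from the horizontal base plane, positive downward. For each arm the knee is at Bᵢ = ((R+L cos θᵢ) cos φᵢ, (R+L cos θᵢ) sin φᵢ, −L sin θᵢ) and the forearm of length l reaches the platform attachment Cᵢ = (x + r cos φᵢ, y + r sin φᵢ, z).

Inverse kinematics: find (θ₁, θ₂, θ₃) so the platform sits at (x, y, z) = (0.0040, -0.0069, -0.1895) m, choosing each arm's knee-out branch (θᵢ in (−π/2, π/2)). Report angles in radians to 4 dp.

rotate P by −φ1: (0.0040, -0.0069, -0.1895)
  A=0.0560, B=-0.1895, C=(l²−L²−A²−y'²−z²)/(2L)=0.0560
  √(A²+B²)=0.1976;  θ1 = -1.2835+1.2834 ≈ -0.0001
rotate P by −φ2: (-0.0080, 0.0000, -0.1895)
  A=0.0680, B=-0.1895, C=(l²−L²−A²−y'²−z²)/(2L)=0.0512
  γ=atan2(-0.1895,0.0680)=-1.2264;  ψ=arccos(0.2545)=1.3135;  θ2=γ+ψ≈0.0871
rotate P by −φ3: (0.0040, 0.0069, -0.1895)
  A=0.0560, B=-0.1895, C=(l²−L²−A²−y'²−z²)/(2L)=0.0560
  √(A²+B²)=0.1976;  θ3 = -1.2833+1.2834 ≈ 0.0001

θ₁ = -0.0001, θ₂ = 0.0871, θ₃ = 0.0001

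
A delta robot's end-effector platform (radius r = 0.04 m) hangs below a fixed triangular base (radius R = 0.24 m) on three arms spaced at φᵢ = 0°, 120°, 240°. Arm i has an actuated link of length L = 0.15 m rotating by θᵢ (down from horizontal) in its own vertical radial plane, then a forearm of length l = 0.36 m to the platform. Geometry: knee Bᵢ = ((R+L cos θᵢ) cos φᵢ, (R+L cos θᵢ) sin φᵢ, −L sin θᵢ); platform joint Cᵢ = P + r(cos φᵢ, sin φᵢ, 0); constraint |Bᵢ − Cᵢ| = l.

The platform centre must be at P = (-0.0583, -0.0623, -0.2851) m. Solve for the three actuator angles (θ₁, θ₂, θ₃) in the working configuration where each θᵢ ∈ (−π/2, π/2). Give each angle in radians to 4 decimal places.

arm 1 (φ=0.0°): x'=-0.0583, y'=-0.0623
  e−x'=0.2583;  (l²−L²−(e−x')²−y'²−z²)/2L = -0.1493
  √(A²+B²)=0.3847;  θ1 = -0.8347+1.9693 ≈ 1.1346
rotate P by −φ2: (-0.0248, 0.0816, -0.2851)
  A=0.2248, B=-0.2851, C=(l²−L²−A²−y'²−z²)/(2L)=-0.1046
  √(A²+B²)=0.3631;  θ2 = -0.9031+1.8631 ≈ 0.9600
arm 3 (φ=240.0°): x'=0.0831, y'=-0.0193
  e−x'=0.1169;  (l²−L²−(e−x')²−y'²−z²)/2L = 0.0393
  γ=atan2(-0.2851,0.1169)=-1.1817;  ψ=arccos(0.1274)=1.4430;  θ3=γ+ψ≈0.2613

θ₁ = 1.1346, θ₂ = 0.9600, θ₃ = 0.2613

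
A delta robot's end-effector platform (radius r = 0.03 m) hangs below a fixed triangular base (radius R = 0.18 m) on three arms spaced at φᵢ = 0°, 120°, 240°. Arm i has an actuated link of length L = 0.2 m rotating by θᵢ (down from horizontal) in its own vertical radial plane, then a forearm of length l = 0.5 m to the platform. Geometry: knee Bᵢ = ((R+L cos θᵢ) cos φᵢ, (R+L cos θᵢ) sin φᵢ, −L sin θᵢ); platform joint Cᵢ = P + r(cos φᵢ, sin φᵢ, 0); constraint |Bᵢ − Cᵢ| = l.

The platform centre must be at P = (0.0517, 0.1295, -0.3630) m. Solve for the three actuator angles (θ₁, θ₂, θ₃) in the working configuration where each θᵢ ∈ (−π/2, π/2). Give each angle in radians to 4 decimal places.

θ₁ = -0.0871, θ₂ = -0.2617, θ₃ = 0.6983

rotate P by −φ1: (0.0517, 0.1295, -0.3630)
  A=0.0983, B=-0.3630, C=(l²−L²−A²−y'²−z²)/(2L)=0.1295
  γ=atan2(-0.3630,0.0983)=-1.3063;  ψ=arccos(0.3443)=1.2193;  θ1=γ+ψ≈-0.0871
rotate P by −φ2: (0.0863, -0.1095, -0.3630)
  A=0.0637, B=-0.3630, C=(l²−L²−A²−y'²−z²)/(2L)=0.1554
  γ=atan2(-0.3630,0.0637)=-1.3971;  ψ=arccos(0.4218)=1.1354;  θ2=γ+ψ≈-0.2617
φ3=240.0° → target in arm frame (-0.1380, -0.0200)
  A cos θ + B sin θ = C:  0.2880·cos θ + -0.3630·sin θ = -0.0128
  γ=atan2(-0.3630,0.2880)=-0.9001;  ψ=arccos(-0.0276)=1.5984;  θ3=γ+ψ≈0.6983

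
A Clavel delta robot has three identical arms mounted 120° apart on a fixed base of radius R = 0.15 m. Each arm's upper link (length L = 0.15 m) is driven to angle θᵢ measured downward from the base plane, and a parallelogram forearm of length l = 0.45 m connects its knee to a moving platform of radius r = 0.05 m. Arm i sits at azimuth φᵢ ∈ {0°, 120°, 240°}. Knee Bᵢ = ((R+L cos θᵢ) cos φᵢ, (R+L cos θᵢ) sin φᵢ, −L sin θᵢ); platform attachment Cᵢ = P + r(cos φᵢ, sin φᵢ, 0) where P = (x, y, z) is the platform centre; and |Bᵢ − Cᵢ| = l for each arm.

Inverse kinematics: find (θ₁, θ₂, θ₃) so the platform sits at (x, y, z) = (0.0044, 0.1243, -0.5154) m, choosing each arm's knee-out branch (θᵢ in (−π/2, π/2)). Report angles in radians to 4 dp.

θ₁ = 0.9601, θ₂ = 0.6108, θ₃ = 1.3092

arm 1 (φ=0.0°): x'=0.0044, y'=0.1243
  e−x'=0.0956;  (l²−L²−(e−x')²−y'²−z²)/2L = -0.3674
  γ=atan2(-0.5154,0.0956)=-1.3874;  ψ=arccos(-0.7009)=2.3475;  θ1=γ+ψ≈0.9601
arm 2 (φ=120.0°): x'=0.1054, y'=-0.0660
  A cos θ + B sin θ = C:  -0.0054·cos θ + -0.5154·sin θ = -0.3001
  γ=atan2(-0.5154,-0.0054)=-1.5814;  ψ=arccos(-0.5822)=2.1922;  θ2=γ+ψ≈0.6108
arm 3 (φ=240.0°): x'=-0.1098, y'=-0.0583
  A=0.2098, B=-0.5154, C=(l²−L²−A²−y'²−z²)/(2L)=-0.4436
  √(A²+B²)=0.5565;  θ3 = -1.1841+2.4933 ≈ 1.3092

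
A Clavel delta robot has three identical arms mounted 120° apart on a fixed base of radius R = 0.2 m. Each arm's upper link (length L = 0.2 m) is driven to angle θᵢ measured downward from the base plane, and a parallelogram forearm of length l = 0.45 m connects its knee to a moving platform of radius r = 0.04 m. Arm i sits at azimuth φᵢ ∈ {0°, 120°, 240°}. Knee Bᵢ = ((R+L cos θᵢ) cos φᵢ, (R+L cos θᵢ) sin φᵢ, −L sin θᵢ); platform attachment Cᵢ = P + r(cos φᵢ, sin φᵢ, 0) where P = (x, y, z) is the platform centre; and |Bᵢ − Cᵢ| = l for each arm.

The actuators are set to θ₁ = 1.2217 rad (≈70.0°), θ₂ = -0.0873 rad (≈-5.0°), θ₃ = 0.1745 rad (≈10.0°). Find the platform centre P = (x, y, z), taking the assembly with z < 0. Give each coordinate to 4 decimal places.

(-0.1970, 0.0281, -0.3320)

arm 1 at φ=0.0°: e+L cos θ1 = 0.2284;  O1 = (0.2284, 0.0000, -0.1879)
arm 2 at φ=120.0°: e+L cos θ2 = 0.3592;  O2 = (-0.1796, 0.3111, 0.0174)
O3 = (0.3570·cos240.0°, 0.3570·sin240.0°, -0.0347) = (-0.1785, -0.3091, -0.0347)
|O₂|²−|O₁|² = 0.0419;  |O₃|²−|O₁|² = 0.0411
plane₁₂: -0.8161x+0.6222y+0.4107z = 0.0419
det = 1.0109;  x = -0.0509+0.4398z,  y = 0.0005+-0.0833z
into |P−O₁|² = l²: 1.2004z² + 0.1301z + -0.0892 = 0;  Δ = 0.4450;  z = -0.3320 or 0.2237 → z<0 root = -0.3320
x = -0.1970, y = 0.0281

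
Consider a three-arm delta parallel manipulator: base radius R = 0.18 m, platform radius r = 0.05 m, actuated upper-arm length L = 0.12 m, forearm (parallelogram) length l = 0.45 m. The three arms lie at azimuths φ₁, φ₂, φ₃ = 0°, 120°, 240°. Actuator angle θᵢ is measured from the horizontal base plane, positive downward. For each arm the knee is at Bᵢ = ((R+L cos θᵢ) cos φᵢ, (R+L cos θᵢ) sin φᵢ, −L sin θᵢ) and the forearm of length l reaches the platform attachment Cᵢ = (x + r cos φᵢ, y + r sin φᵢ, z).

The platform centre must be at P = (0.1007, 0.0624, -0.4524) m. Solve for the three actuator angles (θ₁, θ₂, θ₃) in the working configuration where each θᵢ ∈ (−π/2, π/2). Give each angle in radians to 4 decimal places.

θ₁ = 0.2619, θ₂ = 0.6979, θ₃ = 1.1346

φ1=0.0° → target in arm frame (0.1007, 0.0624)
  e−x'=0.0293;  (l²−L²−(e−x')²−y'²−z²)/2L = -0.0888
  θ1 = atan2(B,A) + arccos(C/0.4533) = 0.2619
φ2=120.0° → target in arm frame (0.0037, -0.1184)
  e−x'=0.1263;  (l²−L²−(e−x')²−y'²−z²)/2L = -0.1939
  γ=atan2(-0.4524,0.1263)=-1.2985;  ψ=arccos(-0.4129)=1.9964;  θ2=γ+ψ≈0.6979
arm 3 (φ=240.0°): x'=-0.1044, y'=0.0560
  A cos θ + B sin θ = C:  0.2344·cos θ + -0.4524·sin θ = -0.3110
  θ3 = atan2(B,A) + arccos(C/0.5095) = 1.1346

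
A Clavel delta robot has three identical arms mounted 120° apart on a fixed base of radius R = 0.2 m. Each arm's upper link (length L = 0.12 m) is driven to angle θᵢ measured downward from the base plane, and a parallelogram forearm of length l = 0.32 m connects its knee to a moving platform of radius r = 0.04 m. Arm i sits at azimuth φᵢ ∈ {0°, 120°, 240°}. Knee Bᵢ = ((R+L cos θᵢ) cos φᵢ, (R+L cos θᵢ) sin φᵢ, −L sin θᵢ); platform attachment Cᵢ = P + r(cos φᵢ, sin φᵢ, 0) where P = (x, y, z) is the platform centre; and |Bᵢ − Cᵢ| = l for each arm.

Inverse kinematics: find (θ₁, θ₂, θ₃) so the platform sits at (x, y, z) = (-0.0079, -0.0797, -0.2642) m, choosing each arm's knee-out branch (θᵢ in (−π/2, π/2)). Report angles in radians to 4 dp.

θ₁ = 0.7854, θ₂ = 1.1345, θ₃ = 0.1749

φ1=0.0° → target in arm frame (-0.0079, -0.0797)
  e−x'=0.1679;  (l²−L²−(e−x')²−y'²−z²)/2L = -0.0681
  γ=atan2(-0.2642,0.1679)=-1.0047;  ψ=arccos(-0.2175)=1.7901;  θ1=γ+ψ≈0.7854
φ2=120.0° → target in arm frame (-0.0651, 0.0467)
  A=0.2251, B=-0.2642, C=(l²−L²−A²−y'²−z²)/(2L)=-0.1443
  γ=atan2(-0.2642,0.2251)=-0.8652;  ψ=arccos(-0.4159)=1.9997;  θ2=γ+ψ≈1.1345
φ3=240.0° → target in arm frame (0.0730, 0.0330)
  e−x'=0.0870;  (l²−L²−(e−x')²−y'²−z²)/2L = 0.0397
  γ=atan2(-0.2642,0.0870)=-1.2526;  ψ=arccos(0.1428)=1.4275;  θ3=γ+ψ≈0.1749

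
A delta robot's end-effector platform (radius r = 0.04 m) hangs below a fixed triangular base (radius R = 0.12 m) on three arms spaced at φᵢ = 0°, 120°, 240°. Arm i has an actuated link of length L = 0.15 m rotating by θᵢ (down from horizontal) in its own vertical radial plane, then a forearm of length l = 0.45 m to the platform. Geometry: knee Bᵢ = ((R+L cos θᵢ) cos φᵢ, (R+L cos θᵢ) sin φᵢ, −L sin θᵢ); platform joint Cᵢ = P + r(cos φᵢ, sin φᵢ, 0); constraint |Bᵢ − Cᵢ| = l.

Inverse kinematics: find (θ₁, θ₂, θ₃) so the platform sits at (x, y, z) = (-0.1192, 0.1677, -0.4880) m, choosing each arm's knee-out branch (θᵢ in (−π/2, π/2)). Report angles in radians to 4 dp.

rotate P by −φ1: (-0.1192, 0.1677, -0.4880)
  A cos θ + B sin θ = C:  0.1992·cos θ + -0.4880·sin θ = -0.4198
  √(A²+B²)=0.5271;  θ1 = -1.1832+2.4923 ≈ 1.3090
arm 2 (φ=120.0°): x'=0.2048, y'=0.0194
  e−x'=-0.1248;  (l²−L²−(e−x')²−y'²−z²)/2L = -0.2470
  θ2 = atan2(B,A) + arccos(C/0.5037) = 0.2621
φ3=240.0° → target in arm frame (-0.0856, -0.1871)
  e−x'=0.1656;  (l²−L²−(e−x')²−y'²−z²)/2L = -0.4019
  √(A²+B²)=0.5153;  θ3 = -1.2436+2.4653 ≈ 1.2217

θ₁ = 1.3090, θ₂ = 0.2621, θ₃ = 1.2217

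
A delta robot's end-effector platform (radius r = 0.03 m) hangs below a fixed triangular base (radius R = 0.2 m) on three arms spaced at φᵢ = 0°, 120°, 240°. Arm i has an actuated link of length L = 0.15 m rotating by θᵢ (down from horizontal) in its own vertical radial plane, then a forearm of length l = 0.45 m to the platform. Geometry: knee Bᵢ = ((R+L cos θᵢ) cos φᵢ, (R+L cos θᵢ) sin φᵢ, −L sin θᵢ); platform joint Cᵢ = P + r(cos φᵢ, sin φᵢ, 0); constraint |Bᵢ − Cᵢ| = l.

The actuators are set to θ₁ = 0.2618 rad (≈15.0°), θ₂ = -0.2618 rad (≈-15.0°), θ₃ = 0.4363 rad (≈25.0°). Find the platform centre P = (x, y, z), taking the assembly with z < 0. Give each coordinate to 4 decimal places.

(-0.0168, 0.0665, -0.3356)

φ1=0.0°: virtual centre (0.3149, 0.0000, -0.0388), radius l
O2 = (0.3149·cos120.0°, 0.3149·sin120.0°, 0.0388) = (-0.1574, 0.2727, 0.0388)
φ3=240.0°: virtual centre (-0.1530, -0.2650, -0.0634), radius l
|O₂|²−|O₁|² = 0.0000;  |O₃|²−|O₁|² = -0.0030
plane₁₂: -0.9447x+0.5454y+0.1553z = 0.0000
Cramer: x(z) = 0.0016+0.0549z;  y(z) = 0.0028-0.1896z
quadratic in z: (1.0390)z²+(0.0422)z+(-0.1029)=0, √Δ=0.6552 → z ∈ {-0.3356, 0.2950}; z = -0.3356 (taking z<0)
x = -0.0168, y = 0.0665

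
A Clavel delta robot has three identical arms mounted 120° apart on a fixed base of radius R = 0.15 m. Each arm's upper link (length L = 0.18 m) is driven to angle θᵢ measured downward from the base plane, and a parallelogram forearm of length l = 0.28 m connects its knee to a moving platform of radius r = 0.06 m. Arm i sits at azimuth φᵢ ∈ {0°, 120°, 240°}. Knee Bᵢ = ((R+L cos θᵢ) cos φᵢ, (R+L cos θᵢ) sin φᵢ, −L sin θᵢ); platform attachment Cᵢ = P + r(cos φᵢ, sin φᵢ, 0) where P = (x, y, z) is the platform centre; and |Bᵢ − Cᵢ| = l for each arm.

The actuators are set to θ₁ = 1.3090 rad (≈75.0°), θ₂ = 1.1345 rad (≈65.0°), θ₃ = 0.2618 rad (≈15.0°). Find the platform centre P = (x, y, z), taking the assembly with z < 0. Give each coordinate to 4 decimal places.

φ1=0.0°: virtual centre (0.1366, 0.0000, -0.1739), radius l
centre 2 = (0.1661·cos120.0°, 0.1661·sin120.0°, -0.1631) = (-0.0830, 0.1438, -0.1631)
arm 3 at φ=240.0°: ρ3 = 0.2639;  centre 3 = (-0.1319, -0.2285, -0.0466)
eliminate P² terms by subtracting sphere 1 from 2 and 3
linear system: -0.4392x+0.2876y = 0.0053−0.0215z; -0.5370x+-0.4570y = 0.0229−0.2546z
Cramer: x(z) = -0.0254+0.2337z;  y(z) = -0.0203+0.2823z
quadratic in z: (1.1343)z²+(0.2606)z+(-0.0215)=0, √Δ=0.4069 → z ∈ {-0.2942, 0.0645}; z = -0.2942 (taking z<0)
x = -0.0941, y = -0.1034

(-0.0941, -0.1034, -0.2942)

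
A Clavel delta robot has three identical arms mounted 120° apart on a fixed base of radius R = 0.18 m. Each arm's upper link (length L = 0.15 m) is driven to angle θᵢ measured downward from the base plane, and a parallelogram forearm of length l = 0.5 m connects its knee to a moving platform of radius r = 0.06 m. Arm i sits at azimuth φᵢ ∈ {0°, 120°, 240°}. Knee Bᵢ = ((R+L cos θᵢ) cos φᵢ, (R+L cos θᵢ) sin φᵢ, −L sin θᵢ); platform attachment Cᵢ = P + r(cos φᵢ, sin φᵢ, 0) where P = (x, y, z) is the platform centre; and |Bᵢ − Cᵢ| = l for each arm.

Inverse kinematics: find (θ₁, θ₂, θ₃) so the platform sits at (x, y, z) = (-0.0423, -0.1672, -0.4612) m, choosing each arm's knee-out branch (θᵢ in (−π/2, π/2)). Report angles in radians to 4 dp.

θ₁ = 0.6111, θ₂ = 0.8728, θ₃ = -0.1747

φ1=0.0° → target in arm frame (-0.0423, -0.1672)
  A cos θ + B sin θ = C:  0.1623·cos θ + -0.4612·sin θ = -0.1317
  √(A²+B²)=0.4889;  θ1 = -1.2324+1.8435 ≈ 0.6111
φ2=120.0° → target in arm frame (-0.1236, 0.1202)
  A cos θ + B sin θ = C:  0.2436·cos θ + -0.4612·sin θ = -0.1968
  θ2 = atan2(B,A) + arccos(C/0.5216) = 0.8728
φ3=240.0° → target in arm frame (0.1659, 0.0470)
  A cos θ + B sin θ = C:  -0.0459·cos θ + -0.4612·sin θ = 0.0349
  θ3 = atan2(B,A) + arccos(C/0.4635) = -0.1747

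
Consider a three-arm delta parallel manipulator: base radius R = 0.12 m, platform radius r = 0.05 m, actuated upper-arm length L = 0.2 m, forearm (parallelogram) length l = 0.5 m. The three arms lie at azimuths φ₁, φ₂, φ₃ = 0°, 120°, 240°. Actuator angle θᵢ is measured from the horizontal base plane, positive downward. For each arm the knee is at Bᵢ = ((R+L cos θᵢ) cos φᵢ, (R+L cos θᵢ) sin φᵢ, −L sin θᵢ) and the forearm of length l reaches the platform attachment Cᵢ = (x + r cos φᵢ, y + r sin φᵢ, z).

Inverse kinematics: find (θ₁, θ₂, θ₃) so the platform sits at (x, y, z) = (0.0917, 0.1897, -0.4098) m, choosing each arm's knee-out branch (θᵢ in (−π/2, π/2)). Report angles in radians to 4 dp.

θ₁ = -0.0871, θ₂ = -0.1743, θ₃ = 0.7853

rotate P by −φ1: (0.0917, 0.1897, -0.4098)
  A=-0.0217, B=-0.4098, C=(l²−L²−A²−y'²−z²)/(2L)=0.0140
  √(A²+B²)=0.4104;  θ1 = -1.6237+1.5366 ≈ -0.0871
arm 2 (φ=120.0°): x'=0.1184, y'=-0.1743
  A=-0.0484, B=-0.4098, C=(l²−L²−A²−y'²−z²)/(2L)=0.0234
  θ2 = atan2(B,A) + arccos(C/0.4127) = -0.1743
arm 3 (φ=240.0°): x'=-0.2101, y'=-0.0154
  A cos θ + B sin θ = C:  0.2801·cos θ + -0.4098·sin θ = -0.0916
  γ=atan2(-0.4098,0.2801)=-0.9712;  ψ=arccos(-0.1846)=1.7564;  θ3=γ+ψ≈0.7853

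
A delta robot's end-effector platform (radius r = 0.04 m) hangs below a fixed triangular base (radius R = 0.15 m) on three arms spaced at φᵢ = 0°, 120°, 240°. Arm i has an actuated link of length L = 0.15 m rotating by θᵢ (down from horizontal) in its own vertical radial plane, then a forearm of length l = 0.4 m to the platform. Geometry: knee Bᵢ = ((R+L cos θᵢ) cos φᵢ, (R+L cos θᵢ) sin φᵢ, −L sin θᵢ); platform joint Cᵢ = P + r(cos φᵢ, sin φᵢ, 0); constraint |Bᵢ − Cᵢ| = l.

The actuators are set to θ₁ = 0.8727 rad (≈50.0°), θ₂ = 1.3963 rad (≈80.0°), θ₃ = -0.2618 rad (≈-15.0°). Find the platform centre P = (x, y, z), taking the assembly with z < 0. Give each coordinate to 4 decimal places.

(-0.0271, -0.2258, -0.3483)

arm 1 at φ=0.0°: (R−r)+L cos θ1 = 0.2064;  centre 1 = (0.2064, 0.0000, -0.1149)
centre 2 = (0.1360·cos120.0°, 0.1360·sin120.0°, -0.1477) = (-0.0680, 0.1178, -0.1477)
centre 3 = (0.2549·cos240.0°, 0.2549·sin240.0°, 0.0388) = (-0.1274, -0.2207, 0.0388)
|centre ₂|²−|centre ₁|² = -0.0155;  |centre ₃|²−|centre ₁|² = 0.0107
[-0.5489 0.2356 -0.0656]·P = -0.0155;  [-0.6677 -0.4415 0.3075]·P = 0.0107
det = 0.3997;  x = 0.0108+0.1088z,  y = -0.0405+0.5319z
quadratic in z: (1.2948)z²+(0.1442)z+(-0.1069)=0, √Δ=0.7579 → z ∈ {-0.3483, 0.2370}; z = -0.3483 (taking z<0)
x = -0.0271, y = -0.2258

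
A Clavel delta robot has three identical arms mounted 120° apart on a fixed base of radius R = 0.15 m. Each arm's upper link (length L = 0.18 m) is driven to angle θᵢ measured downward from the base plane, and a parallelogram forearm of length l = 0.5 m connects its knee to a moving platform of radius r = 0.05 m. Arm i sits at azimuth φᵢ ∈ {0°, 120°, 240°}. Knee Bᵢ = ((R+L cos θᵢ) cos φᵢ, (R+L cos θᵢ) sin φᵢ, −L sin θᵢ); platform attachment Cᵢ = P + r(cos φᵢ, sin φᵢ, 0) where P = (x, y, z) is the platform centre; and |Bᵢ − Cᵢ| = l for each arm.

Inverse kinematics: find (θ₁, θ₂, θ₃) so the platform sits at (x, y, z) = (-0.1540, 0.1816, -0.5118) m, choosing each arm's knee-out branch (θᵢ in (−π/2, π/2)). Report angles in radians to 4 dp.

θ₁ = 1.2215, θ₂ = 0.0871, θ₃ = 1.0470

φ1=0.0° → target in arm frame (-0.1540, 0.1816)
  A=0.2540, B=-0.5118, C=(l²−L²−A²−y'²−z²)/(2L)=-0.3940
  γ=atan2(-0.5118,0.2540)=-1.1101;  ψ=arccos(-0.6895)=2.3317;  θ1=γ+ψ≈1.2215
arm 2 (φ=120.0°): x'=0.2343, y'=0.0426
  A cos θ + B sin θ = C:  -0.1343·cos θ + -0.5118·sin θ = -0.1783
  θ2 = atan2(B,A) + arccos(C/0.5291) = 0.0871
arm 3 (φ=240.0°): x'=-0.0803, y'=-0.2242
  A=0.1803, B=-0.5118, C=(l²−L²−A²−y'²−z²)/(2L)=-0.3530
  √(A²+B²)=0.5426;  θ3 = -1.2321+2.2792 ≈ 1.0470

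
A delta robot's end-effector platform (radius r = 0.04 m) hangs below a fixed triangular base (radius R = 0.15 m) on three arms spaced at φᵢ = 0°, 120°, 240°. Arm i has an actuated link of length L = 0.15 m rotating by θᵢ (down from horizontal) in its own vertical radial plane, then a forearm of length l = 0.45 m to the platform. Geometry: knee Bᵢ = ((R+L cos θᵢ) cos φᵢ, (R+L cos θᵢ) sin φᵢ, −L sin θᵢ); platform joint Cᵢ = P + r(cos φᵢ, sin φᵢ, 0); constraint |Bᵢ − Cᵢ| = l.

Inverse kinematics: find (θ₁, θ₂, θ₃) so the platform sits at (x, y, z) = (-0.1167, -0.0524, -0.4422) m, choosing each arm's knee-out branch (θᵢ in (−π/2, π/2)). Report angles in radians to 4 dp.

arm 1 (φ=0.0°): x'=-0.1167, y'=-0.0524
  e−x'=0.2267;  (l²−L²−(e−x')²−y'²−z²)/2L = -0.2323
  γ=atan2(-0.4422,0.2267)=-1.0971;  ψ=arccos(-0.4674)=2.0571;  θ1=γ+ψ≈0.9601
arm 2 (φ=120.0°): x'=0.0130, y'=0.1273
  A=0.0970, B=-0.4422, C=(l²−L²−A²−y'²−z²)/(2L)=-0.1372
  θ2 = atan2(B,A) + arccos(C/0.4527) = 0.5238
φ3=240.0° → target in arm frame (0.1037, -0.0749)
  A=0.0063, B=-0.4422, C=(l²−L²−A²−y'²−z²)/(2L)=-0.0706
  √(A²+B²)=0.4422;  θ3 = -1.5566+1.7312 ≈ 0.1745

θ₁ = 0.9601, θ₂ = 0.5238, θ₃ = 0.1745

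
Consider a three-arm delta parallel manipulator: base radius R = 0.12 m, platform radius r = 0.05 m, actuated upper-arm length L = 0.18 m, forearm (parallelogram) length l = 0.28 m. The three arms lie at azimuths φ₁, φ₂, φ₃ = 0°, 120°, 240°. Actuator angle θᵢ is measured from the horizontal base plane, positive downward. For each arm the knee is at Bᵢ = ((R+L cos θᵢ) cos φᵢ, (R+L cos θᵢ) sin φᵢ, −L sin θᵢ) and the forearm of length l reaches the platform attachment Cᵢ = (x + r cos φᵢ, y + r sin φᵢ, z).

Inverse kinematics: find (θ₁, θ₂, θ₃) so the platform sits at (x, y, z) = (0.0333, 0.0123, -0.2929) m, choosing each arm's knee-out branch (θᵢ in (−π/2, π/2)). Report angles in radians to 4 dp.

arm 1 (φ=0.0°): x'=0.0333, y'=0.0123
  A cos θ + B sin θ = C:  0.0367·cos θ + -0.2929·sin θ = -0.1147
  √(A²+B²)=0.2952;  θ1 = -1.4461+1.9698 ≈ 0.5237
rotate P by −φ2: (-0.0060, -0.0350, -0.2929)
  e−x'=0.0760;  (l²−L²−(e−x')²−y'²−z²)/2L = -0.1300
  θ2 = atan2(B,A) + arccos(C/0.3026) = 0.6978
φ3=240.0° → target in arm frame (-0.0273, 0.0227)
  A cos θ + B sin θ = C:  0.0973·cos θ + -0.2929·sin θ = -0.1383
  θ3 = atan2(B,A) + arccos(C/0.3086) = 0.7852

θ₁ = 0.5237, θ₂ = 0.6978, θ₃ = 0.7852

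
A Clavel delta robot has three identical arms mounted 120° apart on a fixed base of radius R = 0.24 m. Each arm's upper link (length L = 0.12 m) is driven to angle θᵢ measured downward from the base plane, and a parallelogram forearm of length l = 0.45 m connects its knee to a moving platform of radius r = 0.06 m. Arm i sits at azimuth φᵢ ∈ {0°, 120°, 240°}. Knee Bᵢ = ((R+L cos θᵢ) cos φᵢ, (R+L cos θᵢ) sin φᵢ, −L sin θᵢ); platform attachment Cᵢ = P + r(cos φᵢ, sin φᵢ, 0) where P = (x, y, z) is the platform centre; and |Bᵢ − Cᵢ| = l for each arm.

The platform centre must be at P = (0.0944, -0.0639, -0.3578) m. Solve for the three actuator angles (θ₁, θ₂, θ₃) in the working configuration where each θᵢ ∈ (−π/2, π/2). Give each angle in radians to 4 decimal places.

θ₁ = -0.3490, θ₂ = 0.8730, θ₃ = 0.2618

φ1=0.0° → target in arm frame (0.0944, -0.0639)
  A cos θ + B sin θ = C:  0.0856·cos θ + -0.3578·sin θ = 0.2028
  γ=atan2(-0.3578,0.0856)=-1.3360;  ψ=arccos(0.5512)=0.9870;  θ1=γ+ψ≈-0.3490
φ2=120.0° → target in arm frame (-0.1025, -0.0498)
  e−x'=0.2825;  (l²−L²−(e−x')²−y'²−z²)/2L = -0.0926
  γ=atan2(-0.3578,0.2825)=-0.9024;  ψ=arccos(-0.2032)=1.7754;  θ2=γ+ψ≈0.8730
arm 3 (φ=240.0°): x'=0.0081, y'=0.1137
  A=0.1719, B=-0.3578, C=(l²−L²−A²−y'²−z²)/(2L)=0.0734
  γ=atan2(-0.3578,0.1719)=-1.1230;  ψ=arccos(0.1849)=1.3848;  θ3=γ+ψ≈0.2618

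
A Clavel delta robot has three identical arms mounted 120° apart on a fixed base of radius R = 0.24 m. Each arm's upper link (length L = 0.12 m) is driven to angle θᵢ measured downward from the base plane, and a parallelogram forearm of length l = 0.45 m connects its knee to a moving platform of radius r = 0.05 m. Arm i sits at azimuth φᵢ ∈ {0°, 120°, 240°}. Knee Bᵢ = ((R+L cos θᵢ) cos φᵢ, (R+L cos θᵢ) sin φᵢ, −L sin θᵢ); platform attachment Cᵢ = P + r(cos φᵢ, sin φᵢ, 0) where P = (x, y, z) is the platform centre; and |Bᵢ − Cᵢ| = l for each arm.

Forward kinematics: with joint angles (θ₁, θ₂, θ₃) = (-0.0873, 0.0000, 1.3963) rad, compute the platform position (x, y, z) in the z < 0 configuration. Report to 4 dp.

(0.0916, 0.1450, -0.3556)

S1 = (0.3095·cos0.0°, 0.3095·sin0.0°, 0.0105) = (0.3095, 0.0000, 0.0105)
φ2=120.0°: virtual centre (-0.1550, 0.2685, 0.0000), radius l
arm 3 at φ=240.0°: (R−r)+L cos θ3 = 0.2108;  S3 = (-0.1054, -0.1826, -0.1182)
subtract pairs → two planes through P
linear system: -0.9291x+0.5369y = 0.0002−-0.0209z; -0.8299x+-0.3652y = -0.0375−-0.2573z
Cramer: x(z) = 0.0256-0.1857z;  y(z) = 0.0446-0.2824z
into |P−S₁|² = l²: 1.1143z² + 0.0594z + -0.1198 = 0;  Δ = 0.5373;  z = -0.3556 or 0.3023 → z<0 root = -0.3556
x = 0.0916, y = 0.1450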